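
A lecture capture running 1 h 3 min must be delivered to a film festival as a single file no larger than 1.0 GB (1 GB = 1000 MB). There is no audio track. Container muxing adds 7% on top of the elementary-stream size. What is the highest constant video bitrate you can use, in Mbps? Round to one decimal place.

Budget: 1.0 GB = 8000.0 Mb.
Stream payload after overhead: 8000.0 / 1.07 = 7476.6 Mb.
1 h 3 min = 63 min = 3780 s
Total bitrate budget: 7476.6 Mb / 3780 s = 1.978 Mbps.

2.0 Mbps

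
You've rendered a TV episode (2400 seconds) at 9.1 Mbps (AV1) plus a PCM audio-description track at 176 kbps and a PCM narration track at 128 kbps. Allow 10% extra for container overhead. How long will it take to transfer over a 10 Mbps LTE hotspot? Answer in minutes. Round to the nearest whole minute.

41 minutes

Audio total: 176 + 128 = 304 kbps = 0.304 Mbps.
Total bitrate: 9.404 Mbps.
File: 9.404 Mbps × 2400 s = 22569.6 Mb.
With 10% container overhead: ×1.10. → 24826.6 Mb.
At 10 Mbps: 24826.6 / 10 = 2482.7 s ≈ 41.4 minutes.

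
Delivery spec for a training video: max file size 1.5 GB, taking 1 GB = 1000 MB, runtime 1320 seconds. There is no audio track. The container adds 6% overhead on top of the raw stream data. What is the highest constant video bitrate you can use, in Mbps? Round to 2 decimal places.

8.58 Mbps

Budget: 1.5 GB = 12000.0 Mb.
Stream payload after overhead: 12000.0 / 1.06 = 11320.8 Mb.
Total bitrate budget: 11320.8 Mb / 1320 s = 8.576 Mbps.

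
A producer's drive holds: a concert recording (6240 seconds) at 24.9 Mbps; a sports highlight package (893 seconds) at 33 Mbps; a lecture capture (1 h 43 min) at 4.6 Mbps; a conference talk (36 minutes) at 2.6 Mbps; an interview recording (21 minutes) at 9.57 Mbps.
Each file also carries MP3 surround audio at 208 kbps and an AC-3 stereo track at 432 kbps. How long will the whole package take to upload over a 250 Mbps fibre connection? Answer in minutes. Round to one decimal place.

Audio total: 208 + 432 = 640 kbps = 0.640 Mbps.
concert recording: 25.540 Mbps × 6240 s = 159369.6 Mb
sports highlight package: 33.640 Mbps × 893 s = 30040.5 Mb
lecture capture: 5.240 Mbps × 6180 s = 32383.2 Mb
conference talk: 3.240 Mbps × 2160 s = 6998.4 Mb
interview recording: 10.210 Mbps × 1260 s = 12864.6 Mb
Total: 241656.3 Mb = 30207.0 MB.
At 250 Mbps: 241656.3 / 250 = 967 s ≈ 16.1 minutes.

16.1 minutes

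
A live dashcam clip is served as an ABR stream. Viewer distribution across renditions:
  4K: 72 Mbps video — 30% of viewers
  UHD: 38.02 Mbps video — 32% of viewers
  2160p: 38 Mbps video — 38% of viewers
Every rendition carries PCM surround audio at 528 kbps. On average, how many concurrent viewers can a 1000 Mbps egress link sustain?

Audio: 528 kbps = 0.528 Mbps.
Average per-viewer bitrate: 0.30×72.528 + 0.32×38.548 + 0.38×38.528 = 48.734 Mbps.
1000 Mbps = 1,000 Mbps; 1,000 / 48.734 = 20.52 → 20.

20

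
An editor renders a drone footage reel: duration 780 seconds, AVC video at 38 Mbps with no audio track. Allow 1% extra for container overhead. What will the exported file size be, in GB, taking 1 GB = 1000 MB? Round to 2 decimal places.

Total bitrate: 38 Mbps.
Stream data: 38.000 Mbps × 780 s = 29640.0 Mb.
With 1% container overhead: ×1.01.
29,936 Mb ÷ 8 = 3,742 MB → 3.742 GB.

3.74 GB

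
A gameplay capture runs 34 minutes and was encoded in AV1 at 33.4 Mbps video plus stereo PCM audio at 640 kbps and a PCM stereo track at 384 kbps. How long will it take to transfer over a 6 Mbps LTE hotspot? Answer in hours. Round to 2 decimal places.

34 min = 2040 s
Audio total: 640 + 384 = 1024 kbps = 1.024 Mbps.
Total bitrate: 34.424 Mbps.
File: 34.424 Mbps × 2040 s = 70225.0 Mb.
At 6 Mbps: 70225.0 / 6 = 11704.2 s ≈ 3.25 hours.

3.25 hours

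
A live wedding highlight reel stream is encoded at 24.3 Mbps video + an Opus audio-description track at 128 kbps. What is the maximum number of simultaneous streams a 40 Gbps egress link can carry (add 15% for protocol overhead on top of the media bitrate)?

1423

Audio: 128 kbps = 0.128 Mbps.
Per-viewer media rate: 24.428 Mbps.
On the wire with 15% overhead: 28.092 Mbps.
40 Gbps = 40,000 Mbps; 40,000 / 28.092 = 1423.88 → 1423 viewers.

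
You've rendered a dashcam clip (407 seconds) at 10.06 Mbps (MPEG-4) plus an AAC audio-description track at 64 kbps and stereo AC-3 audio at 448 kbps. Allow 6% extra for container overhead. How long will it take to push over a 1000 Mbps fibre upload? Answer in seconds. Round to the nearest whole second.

5 seconds

Audio total: 64 + 448 = 512 kbps = 0.512 Mbps.
Total bitrate: 10.572 Mbps.
File: 10.572 Mbps × 407 s = 4302.8 Mb.
With 6% container overhead: ×1.06. → 4561.0 Mb.
At 1000 Mbps: 4561.0 / 1000 = 4.6 s ≈ 4.56 seconds.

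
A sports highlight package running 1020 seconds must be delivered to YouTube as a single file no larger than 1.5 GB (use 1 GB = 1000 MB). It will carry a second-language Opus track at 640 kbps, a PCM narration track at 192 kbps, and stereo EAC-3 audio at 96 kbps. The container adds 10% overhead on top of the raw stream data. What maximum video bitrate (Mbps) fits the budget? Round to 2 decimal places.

9.77 Mbps

Budget: 1.5 GB = 12000.0 Mb.
Stream payload after overhead: 12000.0 / 1.10 = 10909.1 Mb.
Total bitrate budget: 10909.1 Mb / 1020 s = 10.695 Mbps.
Audio total: 640 + 192 + 96 = 928 kbps = 0.928 Mbps.
Video: 10.695 − 0.928 = 9.767 Mbps.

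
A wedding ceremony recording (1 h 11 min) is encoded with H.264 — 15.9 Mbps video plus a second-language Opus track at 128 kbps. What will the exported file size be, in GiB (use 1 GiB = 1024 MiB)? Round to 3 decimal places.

1 h 11 min = 71 min = 4260 s
Audio: 128 kbps = 0.128 Mbps.
Total bitrate: 15.9 + 0.128 = 16.028 Mbps.
Stream data: 16.028 Mbps × 4260 s = 68279.3 Mb.
68,279 Mb = 8,534,910,000 bytes ÷ 1,073,741,824 = 7.949 GiB.

7.949 GiB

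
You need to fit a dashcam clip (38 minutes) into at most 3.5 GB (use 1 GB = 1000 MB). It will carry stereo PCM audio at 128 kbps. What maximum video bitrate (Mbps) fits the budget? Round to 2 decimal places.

12.15 Mbps

Budget: 3.5 GB = 28000.0 Mb.
38 min = 2280 s
Total bitrate budget: 28000.0 Mb / 2280 s = 12.281 Mbps.
Audio: 128 kbps = 0.128 Mbps.
Video: 12.281 − 0.128 = 12.153 Mbps.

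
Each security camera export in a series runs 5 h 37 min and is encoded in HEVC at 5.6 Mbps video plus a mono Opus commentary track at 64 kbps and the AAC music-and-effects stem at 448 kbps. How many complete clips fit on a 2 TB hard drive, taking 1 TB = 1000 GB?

5 h 37 min = 337 min = 20220 s
Audio total: 64 + 448 = 512 kbps = 0.512 Mbps.
Total bitrate: 6.112 Mbps.
Per item: 6.112 Mbps × 20220 s = 123,585 Mb = 15,448 MB.
Capacity: 2 TB = 16,000,000 Mb; 129.47 items → 129 complete.

129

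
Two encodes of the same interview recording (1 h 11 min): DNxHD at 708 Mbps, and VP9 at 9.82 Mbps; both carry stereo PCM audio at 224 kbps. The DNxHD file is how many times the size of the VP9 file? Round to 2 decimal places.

1 h 11 min = 71 min = 4260 s
Audio: 224 kbps = 0.224 Mbps.
DNxHD: 708.224 Mbps × 4260 s = 3017034.2 Mb = 351.229 GiB.
VP9: 10.044 Mbps × 4260 s = 42787.4 Mb = 4.981 GiB.
Ratio: 351.229 / 4.981 = 70.512.

70.51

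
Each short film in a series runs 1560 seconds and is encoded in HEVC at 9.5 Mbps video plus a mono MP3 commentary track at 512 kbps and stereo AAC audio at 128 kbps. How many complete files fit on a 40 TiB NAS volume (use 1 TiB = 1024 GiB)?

22242

Audio total: 512 + 128 = 640 kbps = 0.640 Mbps.
Total bitrate: 10.140 Mbps.
Per item: 10.140 Mbps × 1560 s = 15,818 Mb = 1,977 MB.
Capacity: 40 TiB = 351,843,721 Mb; 22242.69 items → 22242 complete.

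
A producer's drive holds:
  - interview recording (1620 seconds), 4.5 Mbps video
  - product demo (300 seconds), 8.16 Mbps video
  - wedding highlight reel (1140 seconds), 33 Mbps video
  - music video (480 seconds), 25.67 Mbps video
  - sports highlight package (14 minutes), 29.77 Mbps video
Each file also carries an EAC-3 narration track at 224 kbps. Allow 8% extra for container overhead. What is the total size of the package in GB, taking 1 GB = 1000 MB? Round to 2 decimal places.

11.57 GB

Audio: 224 kbps = 0.224 Mbps.
interview recording: 4.724 Mbps × 1620 s × 1.08 = 8265.1 Mb
product demo: 8.384 Mbps × 300 s × 1.08 = 2716.4 Mb
wedding highlight reel: 33.224 Mbps × 1140 s × 1.08 = 40905.4 Mb
music video: 25.894 Mbps × 480 s × 1.08 = 13423.4 Mb
sports highlight package: 29.994 Mbps × 840 s × 1.08 = 27210.6 Mb
Total: 92520.9 Mb = 11565.1 MB.
= 11.57 GB.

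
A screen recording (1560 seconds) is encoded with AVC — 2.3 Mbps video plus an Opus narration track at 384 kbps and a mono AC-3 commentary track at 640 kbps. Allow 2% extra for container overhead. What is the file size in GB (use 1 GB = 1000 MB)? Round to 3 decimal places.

0.661 GB

Audio total: 384 + 640 = 1024 kbps = 1.024 Mbps.
Total bitrate: 2.3 + 1.024 = 3.324 Mbps.
Stream data: 3.324 Mbps × 1560 s = 5185.4 Mb.
With 2% container overhead: ×1.02.
5,289 Mb ÷ 8 = 661.1 MB → 0.6611 GB.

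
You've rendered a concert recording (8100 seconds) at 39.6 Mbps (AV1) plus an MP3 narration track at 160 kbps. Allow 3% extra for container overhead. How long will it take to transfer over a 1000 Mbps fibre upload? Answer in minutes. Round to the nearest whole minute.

Audio: 160 kbps = 0.160 Mbps.
Total bitrate: 39.760 Mbps.
File: 39.760 Mbps × 8100 s = 322056.0 Mb.
With 3% container overhead: ×1.03. → 331717.7 Mb.
At 1000 Mbps: 331717.7 / 1000 = 331.7 s ≈ 5.53 minutes.

6 minutes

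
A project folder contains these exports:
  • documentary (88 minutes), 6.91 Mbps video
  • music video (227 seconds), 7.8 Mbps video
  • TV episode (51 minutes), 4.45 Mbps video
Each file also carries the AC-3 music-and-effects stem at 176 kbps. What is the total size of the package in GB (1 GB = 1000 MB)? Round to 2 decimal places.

Audio: 176 kbps = 0.176 Mbps.
documentary: 7.086 Mbps × 5280 s = 37414.1 Mb
music video: 7.976 Mbps × 227 s = 1810.6 Mb
TV episode: 4.626 Mbps × 3060 s = 14155.6 Mb
Total: 53380.2 Mb = 6672.5 MB.
= 6.673 GB.

6.67 GB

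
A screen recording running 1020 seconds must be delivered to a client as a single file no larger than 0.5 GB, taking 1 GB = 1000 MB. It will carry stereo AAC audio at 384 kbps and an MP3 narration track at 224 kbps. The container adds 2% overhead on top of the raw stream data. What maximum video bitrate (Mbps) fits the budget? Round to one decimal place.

Budget: 0.5 GB = 4000.0 Mb.
Stream payload after overhead: 4000.0 / 1.02 = 3921.6 Mb.
Total bitrate budget: 3921.6 Mb / 1020 s = 3.845 Mbps.
Audio total: 384 + 224 = 608 kbps = 0.608 Mbps.
Video: 3.845 − 0.608 = 3.237 Mbps.

3.2 Mbps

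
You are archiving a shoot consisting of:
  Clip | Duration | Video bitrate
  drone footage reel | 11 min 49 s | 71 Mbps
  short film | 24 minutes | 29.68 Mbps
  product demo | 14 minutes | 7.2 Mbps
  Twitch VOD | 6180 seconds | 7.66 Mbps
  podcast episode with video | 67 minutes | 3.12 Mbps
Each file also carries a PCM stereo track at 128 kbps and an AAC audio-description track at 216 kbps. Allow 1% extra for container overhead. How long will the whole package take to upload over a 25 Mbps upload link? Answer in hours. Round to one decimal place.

Audio total: 128 + 216 = 344 kbps = 0.344 Mbps.
drone footage reel: 71.344 Mbps × 709 s × 1.01 = 51088.7 Mb
short film: 30.024 Mbps × 1440 s × 1.01 = 43666.9 Mb
product demo: 7.544 Mbps × 840 s × 1.01 = 6400.3 Mb
Twitch VOD: 8.004 Mbps × 6180 s × 1.01 = 49959.4 Mb
podcast episode with video: 3.464 Mbps × 4020 s × 1.01 = 14064.5 Mb
Total: 165179.9 Mb = 20647.5 MB.
At 25 Mbps: 165179.9 / 25 = 6607 s ≈ 1.84 hours.

1.8 hours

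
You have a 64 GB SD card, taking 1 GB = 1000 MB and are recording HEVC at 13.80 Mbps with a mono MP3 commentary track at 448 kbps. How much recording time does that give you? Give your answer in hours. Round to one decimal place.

10.0 hours

Audio: 448 kbps = 0.448 Mbps.
Total bitrate: 13.80 + 0.448 = 14.248 Mbps.
Capacity: 64 GB = 512,000 Mb.
Recording time: 512,000 / 14.248 = 35,935 s ≈ 9.98 hours.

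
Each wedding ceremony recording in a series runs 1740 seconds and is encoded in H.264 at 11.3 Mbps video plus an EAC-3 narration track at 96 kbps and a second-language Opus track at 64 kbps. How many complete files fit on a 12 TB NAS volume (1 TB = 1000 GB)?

Audio total: 96 + 64 = 160 kbps = 0.160 Mbps.
Total bitrate: 11.460 Mbps.
Per item: 11.460 Mbps × 1740 s = 19,940 Mb = 2,493 MB.
Capacity: 12 TB = 96,000,000 Mb; 4814.35 items → 4814 complete.

4814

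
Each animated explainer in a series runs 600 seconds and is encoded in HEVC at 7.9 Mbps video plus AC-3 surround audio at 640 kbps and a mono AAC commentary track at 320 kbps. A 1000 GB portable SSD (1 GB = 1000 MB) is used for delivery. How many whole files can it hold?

Audio total: 640 + 320 = 960 kbps = 0.960 Mbps.
Total bitrate: 8.860 Mbps.
Per item: 8.860 Mbps × 600 s = 5,316 Mb = 664.5 MB.
Capacity: 1000 GB = 8,000,000 Mb; 1504.89 items → 1504 complete.

1504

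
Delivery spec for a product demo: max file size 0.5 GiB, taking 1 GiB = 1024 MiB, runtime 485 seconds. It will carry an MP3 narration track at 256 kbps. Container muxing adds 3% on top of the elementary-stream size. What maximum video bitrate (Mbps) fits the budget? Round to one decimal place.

Budget: 0.5 GiB = 4295.0 Mb.
Stream payload after overhead: 4295.0 / 1.03 = 4169.9 Mb.
Total bitrate budget: 4169.9 Mb / 485 s = 8.598 Mbps.
Audio: 256 kbps = 0.256 Mbps.
Video: 8.598 − 0.256 = 8.342 Mbps.

8.3 Mbps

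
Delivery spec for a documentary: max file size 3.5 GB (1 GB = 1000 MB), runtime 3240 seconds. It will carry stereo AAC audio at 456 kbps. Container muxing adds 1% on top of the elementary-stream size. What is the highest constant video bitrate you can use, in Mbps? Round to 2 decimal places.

Budget: 3.5 GB = 28000.0 Mb.
Stream payload after overhead: 28000.0 / 1.01 = 27722.8 Mb.
Total bitrate budget: 27722.8 Mb / 3240 s = 8.556 Mbps.
Audio: 456 kbps = 0.456 Mbps.
Video: 8.556 − 0.456 = 8.100 Mbps.

8.10 Mbps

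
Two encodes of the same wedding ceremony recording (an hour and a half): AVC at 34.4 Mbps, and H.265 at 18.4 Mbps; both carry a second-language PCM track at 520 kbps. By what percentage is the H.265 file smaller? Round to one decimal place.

1.5 h = 5400 s
Audio: 520 kbps = 0.520 Mbps.
AVC: 34.920 Mbps × 5400 s = 188568.0 Mb = 23.571 GB.
H.265: 18.920 Mbps × 5400 s = 102168.0 Mb = 12.771 GB.
Reduction: (1 − 12.771/23.571) × 100 = 45.82%.

45.8%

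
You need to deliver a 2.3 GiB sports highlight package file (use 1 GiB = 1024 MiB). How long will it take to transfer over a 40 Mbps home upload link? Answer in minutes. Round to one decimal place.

File: 2.3 GiB = 19756.8 Mb.
At 40 Mbps: 19756.8 / 40 = 493.9 s ≈ 8.23 minutes.

8.2 minutes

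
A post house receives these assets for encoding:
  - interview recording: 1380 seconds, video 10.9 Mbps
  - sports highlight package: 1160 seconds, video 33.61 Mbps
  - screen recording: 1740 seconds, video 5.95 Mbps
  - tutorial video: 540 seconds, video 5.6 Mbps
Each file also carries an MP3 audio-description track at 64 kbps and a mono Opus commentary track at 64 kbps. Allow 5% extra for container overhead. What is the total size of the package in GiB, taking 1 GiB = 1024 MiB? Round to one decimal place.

8.3 GiB

Audio total: 64 + 64 = 128 kbps = 0.128 Mbps.
interview recording: 11.028 Mbps × 1380 s × 1.05 = 15979.6 Mb
sports highlight package: 33.738 Mbps × 1160 s × 1.05 = 41092.9 Mb
screen recording: 6.078 Mbps × 1740 s × 1.05 = 11104.5 Mb
tutorial video: 5.728 Mbps × 540 s × 1.05 = 3247.8 Mb
Total: 71424.7 Mb = 8928.1 MB.
= 8.315 GiB.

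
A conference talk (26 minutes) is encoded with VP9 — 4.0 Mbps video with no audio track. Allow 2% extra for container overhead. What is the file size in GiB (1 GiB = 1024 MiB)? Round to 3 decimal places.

0.741 GiB

26 min = 1560 s
Total bitrate: 4.0 Mbps.
Stream data: 4.000 Mbps × 1560 s = 6240.0 Mb.
With 2% container overhead: ×1.02.
6,365 Mb = 795,600,000 bytes ÷ 1,073,741,824 = 0.741 GiB.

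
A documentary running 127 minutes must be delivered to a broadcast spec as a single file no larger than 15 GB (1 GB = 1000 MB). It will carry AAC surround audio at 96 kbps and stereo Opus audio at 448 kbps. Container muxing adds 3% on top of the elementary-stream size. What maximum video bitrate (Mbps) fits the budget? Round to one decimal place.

14.7 Mbps

Budget: 15 GB = 120000.0 Mb.
Stream payload after overhead: 120000.0 / 1.03 = 116504.9 Mb.
127 min = 7620 s
Total bitrate budget: 116504.9 Mb / 7620 s = 15.289 Mbps.
Audio total: 96 + 448 = 544 kbps = 0.544 Mbps.
Video: 15.289 − 0.544 = 14.745 Mbps.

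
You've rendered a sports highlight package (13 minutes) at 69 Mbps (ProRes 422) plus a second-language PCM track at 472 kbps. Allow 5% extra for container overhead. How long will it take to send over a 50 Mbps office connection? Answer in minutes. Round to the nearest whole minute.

19 minutes

13 min = 780 s
Audio: 472 kbps = 0.472 Mbps.
Total bitrate: 69.472 Mbps.
File: 69.472 Mbps × 780 s = 54188.2 Mb.
With 5% container overhead: ×1.05. → 56897.6 Mb.
At 50 Mbps: 56897.6 / 50 = 1138.0 s ≈ 19 minutes.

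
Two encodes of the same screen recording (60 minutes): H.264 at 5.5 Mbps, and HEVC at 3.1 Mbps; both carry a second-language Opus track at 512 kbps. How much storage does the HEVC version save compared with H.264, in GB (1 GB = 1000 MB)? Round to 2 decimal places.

60 min = 3600 s
Audio: 512 kbps = 0.512 Mbps.
H.264: 6.012 Mbps × 3600 s = 21643.2 Mb = 2.705 GB.
HEVC: 3.612 Mbps × 3600 s = 13003.2 Mb = 1.625 GB.
Saving: 2.705 − 1.625 = 1.080 GB.

1.08 GB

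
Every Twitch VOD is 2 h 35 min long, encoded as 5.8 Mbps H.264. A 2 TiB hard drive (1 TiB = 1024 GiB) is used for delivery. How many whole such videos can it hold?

2 h 35 min = 155 min = 9300 s
Per item: 5.800 Mbps × 9300 s = 53,940 Mb = 6,742 MB.
Capacity: 2 TiB = 17,592,186 Mb; 326.14 items → 326 complete.

326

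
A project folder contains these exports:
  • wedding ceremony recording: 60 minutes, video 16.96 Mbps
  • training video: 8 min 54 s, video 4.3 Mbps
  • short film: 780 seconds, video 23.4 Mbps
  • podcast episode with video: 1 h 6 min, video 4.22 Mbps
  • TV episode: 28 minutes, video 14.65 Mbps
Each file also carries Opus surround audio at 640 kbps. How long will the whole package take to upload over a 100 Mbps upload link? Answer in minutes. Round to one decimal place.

Audio: 640 kbps = 0.640 Mbps.
wedding ceremony recording: 17.600 Mbps × 3600 s = 63360.0 Mb
training video: 4.940 Mbps × 534 s = 2638.0 Mb
short film: 24.040 Mbps × 780 s = 18751.2 Mb
podcast episode with video: 4.860 Mbps × 3960 s = 19245.6 Mb
TV episode: 15.290 Mbps × 1680 s = 25687.2 Mb
Total: 129682.0 Mb = 16210.2 MB.
At 100 Mbps: 129682.0 / 100 = 1297 s ≈ 21.6 minutes.

21.6 minutes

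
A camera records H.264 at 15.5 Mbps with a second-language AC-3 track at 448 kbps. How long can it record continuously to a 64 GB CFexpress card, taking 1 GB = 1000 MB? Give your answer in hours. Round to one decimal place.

Audio: 448 kbps = 0.448 Mbps.
Total bitrate: 15.5 + 0.448 = 15.948 Mbps.
Capacity: 64 GB = 512,000 Mb.
Recording time: 512,000 / 15.948 = 32,104 s ≈ 8.92 hours.

8.9 hours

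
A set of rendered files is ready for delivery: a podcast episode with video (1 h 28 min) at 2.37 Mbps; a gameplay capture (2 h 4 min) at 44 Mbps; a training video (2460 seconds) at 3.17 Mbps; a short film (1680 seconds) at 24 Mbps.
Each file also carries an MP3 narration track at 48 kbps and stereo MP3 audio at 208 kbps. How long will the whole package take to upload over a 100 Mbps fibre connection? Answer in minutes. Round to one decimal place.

65.4 minutes

Audio total: 48 + 208 = 256 kbps = 0.256 Mbps.
podcast episode with video: 2.626 Mbps × 5280 s = 13865.3 Mb
gameplay capture: 44.256 Mbps × 7440 s = 329264.6 Mb
training video: 3.426 Mbps × 2460 s = 8428.0 Mb
short film: 24.256 Mbps × 1680 s = 40750.1 Mb
Total: 392308.0 Mb = 49038.5 MB.
At 100 Mbps: 392308.0 / 100 = 3923 s ≈ 65.4 minutes.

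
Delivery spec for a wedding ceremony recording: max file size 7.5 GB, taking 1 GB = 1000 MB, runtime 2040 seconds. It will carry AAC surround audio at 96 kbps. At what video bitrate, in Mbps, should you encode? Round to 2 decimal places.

29.32 Mbps

Budget: 7.5 GB = 60000.0 Mb.
Total bitrate budget: 60000.0 Mb / 2040 s = 29.412 Mbps.
Audio: 96 kbps = 0.096 Mbps.
Video: 29.412 − 0.096 = 29.316 Mbps.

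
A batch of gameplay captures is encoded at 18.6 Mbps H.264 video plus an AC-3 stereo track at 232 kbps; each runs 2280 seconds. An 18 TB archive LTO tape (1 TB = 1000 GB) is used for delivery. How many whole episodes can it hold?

Audio: 232 kbps = 0.232 Mbps.
Total bitrate: 18.832 Mbps.
Per item: 18.832 Mbps × 2280 s = 42,937 Mb = 5,367 MB.
Capacity: 18 TB = 144,000,000 Mb; 3353.75 items → 3353 complete.

3353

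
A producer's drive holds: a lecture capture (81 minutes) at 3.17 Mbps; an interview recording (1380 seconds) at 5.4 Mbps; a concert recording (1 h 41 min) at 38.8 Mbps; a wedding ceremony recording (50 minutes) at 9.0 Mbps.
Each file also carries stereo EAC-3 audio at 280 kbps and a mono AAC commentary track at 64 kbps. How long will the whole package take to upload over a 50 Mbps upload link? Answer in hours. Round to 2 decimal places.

Audio total: 280 + 64 = 344 kbps = 0.344 Mbps.
lecture capture: 3.514 Mbps × 4860 s = 17078.0 Mb
interview recording: 5.744 Mbps × 1380 s = 7926.7 Mb
concert recording: 39.144 Mbps × 6060 s = 237212.6 Mb
wedding ceremony recording: 9.344 Mbps × 3000 s = 28032.0 Mb
Total: 290249.4 Mb = 36281.2 MB.
At 50 Mbps: 290249.4 / 50 = 5805 s ≈ 1.61 hours.

1.61 hours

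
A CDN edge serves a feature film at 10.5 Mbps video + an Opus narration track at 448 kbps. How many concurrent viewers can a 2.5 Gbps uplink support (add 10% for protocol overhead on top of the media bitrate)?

207

Audio: 448 kbps = 0.448 Mbps.
Per-viewer media rate: 10.948 Mbps.
On the wire with 10% overhead: 12.043 Mbps.
2.5 Gbps = 2,500 Mbps; 2,500 / 12.043 = 207.59 → 207 viewers.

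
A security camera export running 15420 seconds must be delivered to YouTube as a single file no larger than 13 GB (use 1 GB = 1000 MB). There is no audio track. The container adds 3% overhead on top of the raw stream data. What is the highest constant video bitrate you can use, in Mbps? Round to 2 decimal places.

Budget: 13 GB = 104000.0 Mb.
Stream payload after overhead: 104000.0 / 1.03 = 100970.9 Mb.
Total bitrate budget: 100970.9 Mb / 15420 s = 6.548 Mbps.

6.55 Mbps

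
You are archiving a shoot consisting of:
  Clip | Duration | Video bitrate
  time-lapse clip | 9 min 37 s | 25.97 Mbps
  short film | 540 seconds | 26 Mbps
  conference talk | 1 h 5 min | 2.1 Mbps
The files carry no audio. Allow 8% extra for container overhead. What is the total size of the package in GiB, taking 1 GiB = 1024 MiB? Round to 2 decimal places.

time-lapse clip: 25.970 Mbps × 577 s × 1.08 = 16183.5 Mb
short film: 26.000 Mbps × 540 s × 1.08 = 15163.2 Mb
conference talk: 2.100 Mbps × 3900 s × 1.08 = 8845.2 Mb
Total: 40191.9 Mb = 5024.0 MB.
= 4.679 GiB.

4.68 GiB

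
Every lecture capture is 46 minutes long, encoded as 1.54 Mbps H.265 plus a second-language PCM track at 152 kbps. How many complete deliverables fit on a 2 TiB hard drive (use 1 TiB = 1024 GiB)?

3767

46 min = 2760 s
Audio: 152 kbps = 0.152 Mbps.
Total bitrate: 1.692 Mbps.
Per item: 1.692 Mbps × 2760 s = 4,670 Mb = 583.7 MB.
Capacity: 2 TiB = 17,592,186 Mb; 3767.13 items → 3767 complete.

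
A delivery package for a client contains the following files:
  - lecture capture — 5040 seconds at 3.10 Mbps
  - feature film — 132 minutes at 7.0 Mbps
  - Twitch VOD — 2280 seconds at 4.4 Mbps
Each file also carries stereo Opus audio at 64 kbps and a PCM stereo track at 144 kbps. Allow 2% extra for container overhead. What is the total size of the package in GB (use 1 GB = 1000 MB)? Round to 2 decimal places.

10.74 GB

Audio total: 64 + 144 = 208 kbps = 0.208 Mbps.
lecture capture: 3.308 Mbps × 5040 s × 1.02 = 17005.8 Mb
feature film: 7.208 Mbps × 7920 s × 1.02 = 58229.1 Mb
Twitch VOD: 4.608 Mbps × 2280 s × 1.02 = 10716.4 Mb
Total: 85951.2 Mb = 10743.9 MB.
= 10.74 GB.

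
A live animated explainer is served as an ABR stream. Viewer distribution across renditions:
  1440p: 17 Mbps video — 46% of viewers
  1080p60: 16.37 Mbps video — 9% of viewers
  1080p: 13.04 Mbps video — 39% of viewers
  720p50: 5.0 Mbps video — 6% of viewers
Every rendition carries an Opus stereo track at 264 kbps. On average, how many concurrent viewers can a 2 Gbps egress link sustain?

Audio: 264 kbps = 0.264 Mbps.
Average per-viewer bitrate: 0.46×17.264 + 0.09×16.634 + 0.39×13.304 + 0.06×5.264 = 14.943 Mbps.
2 Gbps = 2,000 Mbps; 2,000 / 14.943 = 133.84 → 133.

133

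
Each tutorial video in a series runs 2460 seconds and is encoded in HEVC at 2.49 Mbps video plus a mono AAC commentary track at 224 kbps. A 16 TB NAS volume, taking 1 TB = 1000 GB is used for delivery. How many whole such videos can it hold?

19171

Audio: 224 kbps = 0.224 Mbps.
Total bitrate: 2.714 Mbps.
Per item: 2.714 Mbps × 2460 s = 6,676 Mb = 834.6 MB.
Capacity: 16 TB = 128,000,000 Mb; 19171.89 items → 19171 complete.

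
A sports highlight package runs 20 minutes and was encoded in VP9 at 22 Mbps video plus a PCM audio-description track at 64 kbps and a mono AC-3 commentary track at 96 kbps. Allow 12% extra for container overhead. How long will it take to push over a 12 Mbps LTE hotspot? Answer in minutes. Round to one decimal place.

20 min = 1200 s
Audio total: 64 + 96 = 160 kbps = 0.160 Mbps.
Total bitrate: 22.160 Mbps.
File: 22.160 Mbps × 1200 s = 26592.0 Mb.
With 12% container overhead: ×1.12. → 29783.0 Mb.
At 12 Mbps: 29783.0 / 12 = 2481.9 s ≈ 41.4 minutes.

41.4 minutes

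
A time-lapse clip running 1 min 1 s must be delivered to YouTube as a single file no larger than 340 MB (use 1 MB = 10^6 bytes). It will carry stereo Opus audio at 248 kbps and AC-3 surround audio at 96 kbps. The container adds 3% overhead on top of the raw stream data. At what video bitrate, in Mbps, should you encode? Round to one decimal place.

Budget: 340 MB = 2720.0 Mb.
Stream payload after overhead: 2720.0 / 1.03 = 2640.8 Mb.
1 min 1 s = 61 s
Total bitrate budget: 2640.8 Mb / 61 s = 43.291 Mbps.
Audio total: 248 + 96 = 344 kbps = 0.344 Mbps.
Video: 43.291 − 0.344 = 42.947 Mbps.

42.9 Mbps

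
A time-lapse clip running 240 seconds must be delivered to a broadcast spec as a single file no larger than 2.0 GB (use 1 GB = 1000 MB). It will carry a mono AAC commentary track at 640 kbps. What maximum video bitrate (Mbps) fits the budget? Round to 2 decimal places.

66.03 Mbps

Budget: 2.0 GB = 16000.0 Mb.
Total bitrate budget: 16000.0 Mb / 240 s = 66.667 Mbps.
Audio: 640 kbps = 0.640 Mbps.
Video: 66.667 − 0.640 = 66.027 Mbps.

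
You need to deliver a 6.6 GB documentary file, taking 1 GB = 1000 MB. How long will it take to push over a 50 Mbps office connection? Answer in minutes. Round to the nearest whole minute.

File: 6.6 GB = 52800.0 Mb.
At 50 Mbps: 52800.0 / 50 = 1056.0 s ≈ 17.6 minutes.

18 minutes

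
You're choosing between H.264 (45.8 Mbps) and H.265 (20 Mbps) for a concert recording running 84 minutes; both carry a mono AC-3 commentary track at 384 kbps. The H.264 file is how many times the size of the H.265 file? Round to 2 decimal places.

84 min = 5040 s
Audio: 384 kbps = 0.384 Mbps.
H.264: 46.184 Mbps × 5040 s = 232767.4 Mb = 27.098 GiB.
H.265: 20.384 Mbps × 5040 s = 102735.4 Mb = 11.960 GiB.
Ratio: 27.098 / 11.960 = 2.266.

2.27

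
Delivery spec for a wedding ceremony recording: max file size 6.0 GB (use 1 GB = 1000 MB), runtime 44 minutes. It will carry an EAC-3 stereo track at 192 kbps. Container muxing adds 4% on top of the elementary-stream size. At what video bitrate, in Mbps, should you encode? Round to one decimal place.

17.3 Mbps

Budget: 6.0 GB = 48000.0 Mb.
Stream payload after overhead: 48000.0 / 1.04 = 46153.8 Mb.
44 min = 2640 s
Total bitrate budget: 46153.8 Mb / 2640 s = 17.483 Mbps.
Audio: 192 kbps = 0.192 Mbps.
Video: 17.483 − 0.192 = 17.291 Mbps.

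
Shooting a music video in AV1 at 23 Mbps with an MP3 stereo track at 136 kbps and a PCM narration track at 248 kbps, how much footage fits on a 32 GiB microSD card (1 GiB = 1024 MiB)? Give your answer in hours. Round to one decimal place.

Audio total: 136 + 248 = 384 kbps = 0.384 Mbps.
Total bitrate: 23 + 0.384 = 23.384 Mbps.
Capacity: 32 GiB = 274,878 Mb.
Recording time: 274,878 / 23.384 = 11,755 s ≈ 3.27 hours.

3.3 hours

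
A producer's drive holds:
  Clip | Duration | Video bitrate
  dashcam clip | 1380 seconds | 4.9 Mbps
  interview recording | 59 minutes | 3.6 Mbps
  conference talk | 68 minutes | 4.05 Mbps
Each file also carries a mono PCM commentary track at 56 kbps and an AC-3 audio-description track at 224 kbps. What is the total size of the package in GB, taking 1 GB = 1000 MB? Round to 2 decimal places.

4.82 GB

Audio total: 56 + 224 = 280 kbps = 0.280 Mbps.
dashcam clip: 5.180 Mbps × 1380 s = 7148.4 Mb
interview recording: 3.880 Mbps × 3540 s = 13735.2 Mb
conference talk: 4.330 Mbps × 4080 s = 17666.4 Mb
Total: 38550.0 Mb = 4818.8 MB.
= 4.819 GB.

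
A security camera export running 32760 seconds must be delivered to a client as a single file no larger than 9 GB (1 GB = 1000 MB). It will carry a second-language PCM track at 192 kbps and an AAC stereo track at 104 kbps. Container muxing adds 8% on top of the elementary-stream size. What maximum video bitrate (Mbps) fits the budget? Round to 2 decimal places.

Budget: 9 GB = 72000.0 Mb.
Stream payload after overhead: 72000.0 / 1.08 = 66666.7 Mb.
Total bitrate budget: 66666.7 Mb / 32760 s = 2.035 Mbps.
Audio total: 192 + 104 = 296 kbps = 0.296 Mbps.
Video: 2.035 − 0.296 = 1.739 Mbps.

1.74 Mbps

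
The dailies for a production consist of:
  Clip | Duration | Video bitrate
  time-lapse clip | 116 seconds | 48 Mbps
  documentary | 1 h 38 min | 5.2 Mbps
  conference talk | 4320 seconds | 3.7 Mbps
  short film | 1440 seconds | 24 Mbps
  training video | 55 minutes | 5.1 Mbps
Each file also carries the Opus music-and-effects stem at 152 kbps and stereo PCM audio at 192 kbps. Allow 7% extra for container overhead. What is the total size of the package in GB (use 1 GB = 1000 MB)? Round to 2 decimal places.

Audio total: 152 + 192 = 344 kbps = 0.344 Mbps.
time-lapse clip: 48.344 Mbps × 116 s × 1.07 = 6000.5 Mb
documentary: 5.544 Mbps × 5880 s × 1.07 = 34880.6 Mb
conference talk: 4.044 Mbps × 4320 s × 1.07 = 18693.0 Mb
short film: 24.344 Mbps × 1440 s × 1.07 = 37509.2 Mb
training video: 5.444 Mbps × 3300 s × 1.07 = 19222.8 Mb
Total: 116306.1 Mb = 14538.3 MB.
= 14.54 GB.

14.54 GB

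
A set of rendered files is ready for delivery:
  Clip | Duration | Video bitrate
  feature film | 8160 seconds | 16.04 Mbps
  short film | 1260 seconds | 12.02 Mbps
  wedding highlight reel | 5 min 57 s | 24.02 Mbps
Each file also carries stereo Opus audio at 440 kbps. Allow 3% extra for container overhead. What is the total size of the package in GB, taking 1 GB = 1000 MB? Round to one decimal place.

Audio: 440 kbps = 0.440 Mbps.
feature film: 16.480 Mbps × 8160 s × 1.03 = 138511.1 Mb
short film: 12.460 Mbps × 1260 s × 1.03 = 16170.6 Mb
wedding highlight reel: 24.460 Mbps × 357 s × 1.03 = 8994.2 Mb
Total: 163675.9 Mb = 20459.5 MB.
= 20.46 GB.

20.5 GB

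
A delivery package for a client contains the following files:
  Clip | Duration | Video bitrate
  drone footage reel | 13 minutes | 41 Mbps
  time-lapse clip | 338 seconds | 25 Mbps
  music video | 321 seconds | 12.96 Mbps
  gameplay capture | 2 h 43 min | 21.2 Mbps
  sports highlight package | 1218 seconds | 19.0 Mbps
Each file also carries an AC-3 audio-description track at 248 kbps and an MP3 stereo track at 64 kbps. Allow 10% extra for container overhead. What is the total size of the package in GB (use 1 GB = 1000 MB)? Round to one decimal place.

38.4 GB

Audio total: 248 + 64 = 312 kbps = 0.312 Mbps.
drone footage reel: 41.312 Mbps × 780 s × 1.10 = 35445.7 Mb
time-lapse clip: 25.312 Mbps × 338 s × 1.10 = 9411.0 Mb
music video: 13.272 Mbps × 321 s × 1.10 = 4686.3 Mb
gameplay capture: 21.512 Mbps × 9780 s × 1.10 = 231426.1 Mb
sports highlight package: 19.312 Mbps × 1218 s × 1.10 = 25874.2 Mb
Total: 306843.4 Mb = 38355.4 MB.
= 38.36 GB.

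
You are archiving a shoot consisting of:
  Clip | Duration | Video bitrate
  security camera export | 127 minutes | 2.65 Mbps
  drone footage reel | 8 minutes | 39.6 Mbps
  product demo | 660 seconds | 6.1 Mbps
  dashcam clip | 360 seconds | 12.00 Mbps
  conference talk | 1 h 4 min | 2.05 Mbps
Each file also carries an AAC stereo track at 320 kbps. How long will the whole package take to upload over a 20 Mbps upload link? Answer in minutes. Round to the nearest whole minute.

Audio: 320 kbps = 0.320 Mbps.
security camera export: 2.970 Mbps × 7620 s = 22631.4 Mb
drone footage reel: 39.920 Mbps × 480 s = 19161.6 Mb
product demo: 6.420 Mbps × 660 s = 4237.2 Mb
dashcam clip: 12.320 Mbps × 360 s = 4435.2 Mb
conference talk: 2.370 Mbps × 3840 s = 9100.8 Mb
Total: 59566.2 Mb = 7445.8 MB.
At 20 Mbps: 59566.2 / 20 = 2978 s ≈ 49.6 minutes.

50 minutes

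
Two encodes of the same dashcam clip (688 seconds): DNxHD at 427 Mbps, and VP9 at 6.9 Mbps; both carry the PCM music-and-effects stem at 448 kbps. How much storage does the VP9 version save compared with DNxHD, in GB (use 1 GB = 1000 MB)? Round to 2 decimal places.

36.13 GB

Audio: 448 kbps = 0.448 Mbps.
DNxHD: 427.448 Mbps × 688 s = 294084.2 Mb = 36.761 GB.
VP9: 7.348 Mbps × 688 s = 5055.4 Mb = 0.632 GB.
Saving: 36.761 − 0.632 = 36.129 GB.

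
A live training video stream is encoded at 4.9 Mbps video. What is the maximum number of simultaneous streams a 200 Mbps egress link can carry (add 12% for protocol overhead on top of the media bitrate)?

On the wire with 12% overhead: 5.488 Mbps.
200 Mbps = 200.0 Mbps; 200.0 / 5.488 = 36.44 → 36 viewers.

36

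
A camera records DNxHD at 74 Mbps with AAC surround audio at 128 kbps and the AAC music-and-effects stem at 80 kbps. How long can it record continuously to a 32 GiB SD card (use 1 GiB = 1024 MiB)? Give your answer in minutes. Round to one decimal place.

Audio total: 128 + 80 = 208 kbps = 0.208 Mbps.
Total bitrate: 74 + 0.208 = 74.208 Mbps.
Capacity: 32 GiB = 274,878 Mb.
Recording time: 274,878 / 74.208 = 3,704 s ≈ 61.7 minutes.

61.7 minutes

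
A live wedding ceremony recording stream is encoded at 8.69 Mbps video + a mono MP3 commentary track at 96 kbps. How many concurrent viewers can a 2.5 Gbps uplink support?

Audio: 96 kbps = 0.096 Mbps.
Per-viewer media rate: 8.786 Mbps.
2.5 Gbps = 2,500 Mbps; 2,500 / 8.786 = 284.54 → 284 viewers.

284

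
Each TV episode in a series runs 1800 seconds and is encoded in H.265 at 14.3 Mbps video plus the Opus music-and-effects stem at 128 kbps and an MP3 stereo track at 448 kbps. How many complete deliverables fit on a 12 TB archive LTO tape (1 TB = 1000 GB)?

3585

Audio total: 128 + 448 = 576 kbps = 0.576 Mbps.
Total bitrate: 14.876 Mbps.
Per item: 14.876 Mbps × 1800 s = 26,777 Mb = 3,347 MB.
Capacity: 12 TB = 96,000,000 Mb; 3585.19 items → 3585 complete.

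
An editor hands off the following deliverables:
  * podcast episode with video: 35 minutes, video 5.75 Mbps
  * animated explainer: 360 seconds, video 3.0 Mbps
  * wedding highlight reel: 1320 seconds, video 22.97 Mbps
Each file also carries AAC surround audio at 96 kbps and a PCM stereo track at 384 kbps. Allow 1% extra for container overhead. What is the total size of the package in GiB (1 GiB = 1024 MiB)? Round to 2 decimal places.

Audio total: 96 + 384 = 480 kbps = 0.480 Mbps.
podcast episode with video: 6.230 Mbps × 2100 s × 1.01 = 13213.8 Mb
animated explainer: 3.480 Mbps × 360 s × 1.01 = 1265.3 Mb
wedding highlight reel: 23.450 Mbps × 1320 s × 1.01 = 31263.5 Mb
Total: 45742.7 Mb = 5717.8 MB.
= 5.325 GiB.

5.33 GiB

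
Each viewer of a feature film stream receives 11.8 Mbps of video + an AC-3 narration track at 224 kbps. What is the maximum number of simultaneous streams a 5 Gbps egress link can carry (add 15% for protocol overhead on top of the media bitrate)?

Audio: 224 kbps = 0.224 Mbps.
Per-viewer media rate: 12.024 Mbps.
On the wire with 15% overhead: 13.828 Mbps.
5 Gbps = 5,000 Mbps; 5,000 / 13.828 = 361.60 → 361 viewers.

361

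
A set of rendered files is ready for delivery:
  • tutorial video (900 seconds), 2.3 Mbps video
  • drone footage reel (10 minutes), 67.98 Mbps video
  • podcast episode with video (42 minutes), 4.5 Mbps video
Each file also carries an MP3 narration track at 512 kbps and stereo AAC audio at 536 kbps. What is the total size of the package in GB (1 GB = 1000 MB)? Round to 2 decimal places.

Audio total: 512 + 536 = 1048 kbps = 1.048 Mbps.
tutorial video: 3.348 Mbps × 900 s = 3013.2 Mb
drone footage reel: 69.028 Mbps × 600 s = 41416.8 Mb
podcast episode with video: 5.548 Mbps × 2520 s = 13981.0 Mb
Total: 58411.0 Mb = 7301.4 MB.
= 7.301 GB.

7.30 GB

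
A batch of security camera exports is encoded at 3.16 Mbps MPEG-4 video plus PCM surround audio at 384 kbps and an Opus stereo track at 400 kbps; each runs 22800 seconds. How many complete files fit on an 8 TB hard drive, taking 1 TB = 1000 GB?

Audio total: 384 + 400 = 784 kbps = 0.784 Mbps.
Total bitrate: 3.944 Mbps.
Per item: 3.944 Mbps × 22800 s = 89,923 Mb = 11,240 MB.
Capacity: 8 TB = 64,000,000 Mb; 711.72 items → 711 complete.

711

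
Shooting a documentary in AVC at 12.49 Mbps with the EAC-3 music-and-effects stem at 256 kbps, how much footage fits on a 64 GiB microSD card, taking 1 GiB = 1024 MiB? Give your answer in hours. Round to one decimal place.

12.0 hours

Audio: 256 kbps = 0.256 Mbps.
Total bitrate: 12.49 + 0.256 = 12.746 Mbps.
Capacity: 64 GiB = 549,756 Mb.
Recording time: 549,756 / 12.746 = 43,132 s ≈ 12.0 hours.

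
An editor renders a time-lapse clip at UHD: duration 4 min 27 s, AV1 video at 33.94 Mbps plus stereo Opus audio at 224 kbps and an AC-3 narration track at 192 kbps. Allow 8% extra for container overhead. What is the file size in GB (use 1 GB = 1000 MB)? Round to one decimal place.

4 min 27 s = 267 s
Audio total: 224 + 192 = 416 kbps = 0.416 Mbps.
Total bitrate: 33.94 + 0.416 = 34.356 Mbps.
Stream data: 34.356 Mbps × 267 s = 9173.1 Mb.
With 8% container overhead: ×1.08.
9,907 Mb ÷ 8 = 1,238 MB → 1.238 GB.

1.2 GB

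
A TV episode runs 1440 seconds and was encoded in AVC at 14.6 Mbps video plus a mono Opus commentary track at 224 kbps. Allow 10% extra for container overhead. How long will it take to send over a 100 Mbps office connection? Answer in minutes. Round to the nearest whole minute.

4 minutes

Audio: 224 kbps = 0.224 Mbps.
Total bitrate: 14.824 Mbps.
File: 14.824 Mbps × 1440 s = 21346.6 Mb.
With 10% container overhead: ×1.10. → 23481.2 Mb.
At 100 Mbps: 23481.2 / 100 = 234.8 s ≈ 3.91 minutes.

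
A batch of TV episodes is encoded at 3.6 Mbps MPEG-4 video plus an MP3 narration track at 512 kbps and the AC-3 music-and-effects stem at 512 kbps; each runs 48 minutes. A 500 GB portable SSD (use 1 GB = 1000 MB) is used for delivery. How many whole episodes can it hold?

48 min = 2880 s
Audio total: 512 + 512 = 1024 kbps = 1.024 Mbps.
Total bitrate: 4.624 Mbps.
Per item: 4.624 Mbps × 2880 s = 13,317 Mb = 1,665 MB.
Capacity: 500 GB = 4,000,000 Mb; 300.37 items → 300 complete.

300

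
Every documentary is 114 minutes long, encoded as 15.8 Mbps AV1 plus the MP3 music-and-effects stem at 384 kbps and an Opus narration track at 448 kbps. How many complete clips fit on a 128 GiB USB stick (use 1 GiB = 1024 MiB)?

9

114 min = 6840 s
Audio total: 384 + 448 = 832 kbps = 0.832 Mbps.
Total bitrate: 16.632 Mbps.
Per item: 16.632 Mbps × 6840 s = 113,763 Mb = 14,220 MB.
Capacity: 128 GiB = 1,099,512 Mb; 9.66 items → 9 complete.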